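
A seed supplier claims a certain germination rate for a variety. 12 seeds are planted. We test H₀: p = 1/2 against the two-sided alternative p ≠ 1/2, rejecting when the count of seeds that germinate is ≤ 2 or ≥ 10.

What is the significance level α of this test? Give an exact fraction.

79/2048

Under H₀, K ~ Binomial(12, 1/2); α is the probability of landing in either tail, P(K ≤ 2) + P(K ≥ 10).
By symmetry, α = 2·P(K ≤ 2) = 2·(1 + 12 + 66)/4096 = 158/4096 = 79/2048.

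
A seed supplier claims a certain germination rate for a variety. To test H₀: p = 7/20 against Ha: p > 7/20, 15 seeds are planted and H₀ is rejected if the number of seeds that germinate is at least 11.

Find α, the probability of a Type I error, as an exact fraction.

The Type I error probability is α = P(K ≥ 11) computed under H₀, where K ~ Binomial(15, 7/20).
Adding the binomial terms for j = 11 through 15 with p = 7/20 yields 92780127412372743/32768000000000000000.

92780127412372743/32768000000000000000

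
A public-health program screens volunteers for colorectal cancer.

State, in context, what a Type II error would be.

A Type II error would mean concluding that the patient does not have colorectal cancer (or at least failing to establish that the patient has colorectal cancer) when in fact the patient has colorectal cancer.

With the conventional null hypothesis that the patient does not have colorectal cancer:
A Type II error is failing to reject H₀ when H₀ is false.
Here that means clearing the patient as negative when actually the patient has colorectal cancer.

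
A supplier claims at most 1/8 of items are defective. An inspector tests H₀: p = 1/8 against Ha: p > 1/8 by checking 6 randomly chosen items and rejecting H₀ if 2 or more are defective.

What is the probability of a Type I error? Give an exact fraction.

Under H₀, Y ~ Binomial(6, 1/8); the Type I error rate is P(Y ≥ 2).
Computing the lower-tail complement: 1 − 218491/262144 = 43653/262144.

43653/262144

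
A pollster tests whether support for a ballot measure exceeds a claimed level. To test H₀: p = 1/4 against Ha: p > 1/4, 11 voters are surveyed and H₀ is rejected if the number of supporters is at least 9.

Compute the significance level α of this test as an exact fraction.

529/4194304

α = P(reject H₀ | H₀ true) = P(X ≥ 9 | p = 1/4), with X ~ Binomial(11, 1/4).
P(X ≥ 9) = Σ_{j=9}^{11} C(11,j)·(1/4)^j·(3/4)^{11-j} = 529/4194304.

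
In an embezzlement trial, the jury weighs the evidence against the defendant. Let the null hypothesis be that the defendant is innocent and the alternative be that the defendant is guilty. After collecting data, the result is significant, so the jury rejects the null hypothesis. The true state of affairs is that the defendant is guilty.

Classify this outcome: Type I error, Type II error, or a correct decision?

No error — this is a correct decision.

The test rejected a false H₀ — the decision matches the true state.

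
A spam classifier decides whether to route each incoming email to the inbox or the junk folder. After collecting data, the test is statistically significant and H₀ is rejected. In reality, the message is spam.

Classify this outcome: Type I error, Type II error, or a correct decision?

The conventional null hypothesis here is that the message is legitimate (not spam).
The test rejected a false H₀ — the decision matches the true state.

No error (correct decision).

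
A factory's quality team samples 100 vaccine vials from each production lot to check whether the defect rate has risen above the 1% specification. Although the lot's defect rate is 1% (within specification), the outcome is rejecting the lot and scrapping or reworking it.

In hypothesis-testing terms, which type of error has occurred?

The null hypothesis here is that the lot's defect rate is 1% (within specification).
'Rejecting the lot and scrapping or reworking it' corresponds to rejecting H₀.
H₀ was rejected but H₀ is true — a Type I error (false positive).

Type I error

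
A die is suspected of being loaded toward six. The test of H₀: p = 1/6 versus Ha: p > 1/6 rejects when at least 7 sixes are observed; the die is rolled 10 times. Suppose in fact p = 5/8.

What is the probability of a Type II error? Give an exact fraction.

148513581/268435456

A Type II error is failing to reject when Ha holds: with p = 5/8, β = P(K ≤ 6).
Summing C(10,j)·(5/8)^j·(3/8)^{10-j} for j = 0..6 gives 148513581/268435456.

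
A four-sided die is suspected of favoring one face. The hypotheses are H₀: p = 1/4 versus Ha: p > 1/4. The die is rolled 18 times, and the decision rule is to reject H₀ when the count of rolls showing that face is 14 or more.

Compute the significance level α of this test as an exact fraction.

67831/17179869184

α = P(reject H₀ | H₀ true) = P(Y ≥ 14 | p = 1/4), with Y ~ Binomial(18, 1/4).
P(Y ≥ 14) = Σ_{j=14}^{18} C(18,j)·(1/4)^j·(3/4)^{18-j} = 67831/17179869184.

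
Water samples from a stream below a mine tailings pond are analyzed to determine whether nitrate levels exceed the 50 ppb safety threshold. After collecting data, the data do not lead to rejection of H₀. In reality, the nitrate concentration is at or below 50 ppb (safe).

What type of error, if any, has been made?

No error (correct decision).

The conventional null hypothesis here is that the nitrate concentration is at or below 50 ppb (safe).
The test retained a true H₀ — the decision matches the true state.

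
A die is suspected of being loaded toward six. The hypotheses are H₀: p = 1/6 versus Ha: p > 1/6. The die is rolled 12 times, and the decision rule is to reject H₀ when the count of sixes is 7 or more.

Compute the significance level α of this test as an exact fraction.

468931/362797056

The Type I error probability is α = P(K ≥ 7) computed under H₀, where K ~ Binomial(12, 1/6).
Adding the binomial terms for j = 7 through 12 with p = 1/6 yields 468931/362797056.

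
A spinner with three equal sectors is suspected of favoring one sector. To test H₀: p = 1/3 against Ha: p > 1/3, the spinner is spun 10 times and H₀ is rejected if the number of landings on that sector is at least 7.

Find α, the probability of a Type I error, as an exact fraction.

43/2187

α = P(reject H₀ | H₀ true) = P(S ≥ 7 | p = 1/3), with S ~ Binomial(10, 1/3).
P(S ≥ 7) = Σ_{j=7}^{10} C(10,j)·(1/3)^j·(2/3)^{10-j} = 43/2187.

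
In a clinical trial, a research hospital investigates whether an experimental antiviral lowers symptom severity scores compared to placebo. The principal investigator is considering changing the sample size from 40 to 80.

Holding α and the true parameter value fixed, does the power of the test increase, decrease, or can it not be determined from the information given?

More data shrinks sampling variability; the test statistic under Ha concentrates further from the null value, making rejection more likely.
Since power = 1 − β and β decreases, power increases.

It increases.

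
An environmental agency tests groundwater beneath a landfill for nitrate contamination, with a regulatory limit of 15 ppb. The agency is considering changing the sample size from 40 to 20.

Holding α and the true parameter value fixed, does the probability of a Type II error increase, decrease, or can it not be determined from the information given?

Reducing n widens both sampling distributions, so the test has less ability to distinguish Ha from H₀.

It increases.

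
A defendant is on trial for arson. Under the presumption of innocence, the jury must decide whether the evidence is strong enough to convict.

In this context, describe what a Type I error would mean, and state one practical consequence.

A Type I error would mean concluding that the defendant is guilty when in fact the defendant is innocent. Consequence: an innocent person is convicted and punished.

With the conventional null hypothesis that the defendant is innocent:
A Type I error is rejecting H₀ when H₀ is true.
Here that means convicting the defendant when actually the defendant is innocent.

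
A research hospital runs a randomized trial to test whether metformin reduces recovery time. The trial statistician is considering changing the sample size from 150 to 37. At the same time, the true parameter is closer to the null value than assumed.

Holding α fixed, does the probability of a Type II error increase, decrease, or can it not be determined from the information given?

A smaller sample increases the standard error, so the sampling distributions under H₀ and Ha overlap more. When the true parameter is near the null value, the test has a harder time distinguishing Ha from H₀. Both changes push β in the same direction.

It increases.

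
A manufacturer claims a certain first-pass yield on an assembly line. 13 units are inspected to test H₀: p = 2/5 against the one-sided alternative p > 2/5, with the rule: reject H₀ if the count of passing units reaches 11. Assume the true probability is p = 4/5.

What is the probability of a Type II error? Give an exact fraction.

β = P(fail to reject H₀ | Ha true) = P(S ≤ 10 | p = 4/5), S ~ Binomial(13, 4/5).
Adding the binomial probabilities P(S=0)+…+P(S=10) at p = 4/5 gives 608334741/1220703125.

608334741/1220703125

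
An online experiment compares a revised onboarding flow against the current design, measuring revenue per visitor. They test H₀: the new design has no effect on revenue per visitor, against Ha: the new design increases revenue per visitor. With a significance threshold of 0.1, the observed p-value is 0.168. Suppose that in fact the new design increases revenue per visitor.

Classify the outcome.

Type II error

Since p = 0.168 ≥ α = 0.1, H₀ is not rejected.
H₀ is false (actually the new design increases revenue per visitor).
Failing to reject a false H₀ is a Type II error.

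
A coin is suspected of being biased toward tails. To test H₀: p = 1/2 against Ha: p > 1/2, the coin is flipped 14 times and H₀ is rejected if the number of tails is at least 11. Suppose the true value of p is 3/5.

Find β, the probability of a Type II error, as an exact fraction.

Under the alternative p = 3/5, X ~ Binomial(14, 3/5); β is the probability the test does not reject, P(X < 11).
Equivalently, β = 1 − P(X ≥ 11) = 5344795024/6103515625.

5344795024/6103515625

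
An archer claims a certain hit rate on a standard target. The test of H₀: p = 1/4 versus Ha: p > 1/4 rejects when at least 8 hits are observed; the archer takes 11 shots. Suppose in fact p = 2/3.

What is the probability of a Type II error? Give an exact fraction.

31145/59049

Under the alternative p = 2/3, Y ~ Binomial(11, 2/3); β is the probability the test does not reject, P(Y < 8).
Summing C(11,j)·(2/3)^j·(1/3)^{11-j} for j = 0..7 gives 31145/59049.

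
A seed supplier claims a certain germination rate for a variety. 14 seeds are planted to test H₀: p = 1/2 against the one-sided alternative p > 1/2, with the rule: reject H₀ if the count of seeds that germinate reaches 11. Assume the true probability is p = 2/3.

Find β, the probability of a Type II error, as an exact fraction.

A Type II error is failing to reject when Ha holds: with p = 2/3, β = P(S ≤ 10).
Summing C(14,j)·(2/3)^j·(1/3)^{14-j} for j = 0..10 gives 3533689/4782969.

3533689/4782969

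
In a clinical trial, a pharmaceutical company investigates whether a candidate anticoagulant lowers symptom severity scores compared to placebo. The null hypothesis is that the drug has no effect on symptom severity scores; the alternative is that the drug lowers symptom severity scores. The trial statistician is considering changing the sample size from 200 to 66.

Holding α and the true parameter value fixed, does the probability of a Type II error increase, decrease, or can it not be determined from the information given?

It increases.

With less data the test statistic is noisier; under Ha, more outcomes land inside the acceptance region.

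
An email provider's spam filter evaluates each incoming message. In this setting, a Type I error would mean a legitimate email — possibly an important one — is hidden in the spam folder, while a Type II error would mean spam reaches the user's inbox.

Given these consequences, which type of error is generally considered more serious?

Type I error

The Type I consequence (a legitimate email — possibly an important one — is hidden in the spam folder) is more severe than the Type II consequence (spam reaches the user's inbox).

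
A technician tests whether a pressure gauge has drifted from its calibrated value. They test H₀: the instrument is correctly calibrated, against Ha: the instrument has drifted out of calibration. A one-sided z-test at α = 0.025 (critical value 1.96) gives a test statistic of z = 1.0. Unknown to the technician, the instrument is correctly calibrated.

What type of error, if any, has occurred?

No error (correct decision).

Since z = 1.0 ≤ z* = 1.96, H₀ is not rejected.
H₀ is true (actually the instrument is correctly calibrated).
The decision matches the true state — no error.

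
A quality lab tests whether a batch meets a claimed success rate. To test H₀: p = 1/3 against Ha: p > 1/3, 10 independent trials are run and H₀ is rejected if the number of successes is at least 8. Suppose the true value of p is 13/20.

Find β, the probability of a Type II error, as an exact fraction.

1890285078059/2560000000000

A Type II error is failing to reject when Ha holds: with p = 13/20, β = P(S ≤ 7).
Adding the binomial probabilities P(S=0)+…+P(S=7) at p = 13/20 gives 1890285078059/2560000000000.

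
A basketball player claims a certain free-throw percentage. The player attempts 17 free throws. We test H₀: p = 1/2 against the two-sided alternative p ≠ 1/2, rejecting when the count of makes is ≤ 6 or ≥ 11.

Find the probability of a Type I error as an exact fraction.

The significance level is the null-hypothesis probability of the rejection region {≤6} ∪ {≥11}.
By symmetry, α = 2·P(S ≤ 6) = 2·(1 + 17 + 136 + 680 + 2380 + 6188 + 12376)/131072 = 43556/131072 = 10889/32768.

10889/32768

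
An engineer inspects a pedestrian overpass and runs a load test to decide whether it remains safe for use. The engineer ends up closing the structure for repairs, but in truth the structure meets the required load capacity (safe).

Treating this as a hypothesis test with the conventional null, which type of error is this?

Type I error

The null hypothesis here is that the structure meets the required load capacity (safe).
'Closing the structure for repairs' corresponds to rejecting H₀.
H₀ was rejected but H₀ is true — a Type I error (false positive).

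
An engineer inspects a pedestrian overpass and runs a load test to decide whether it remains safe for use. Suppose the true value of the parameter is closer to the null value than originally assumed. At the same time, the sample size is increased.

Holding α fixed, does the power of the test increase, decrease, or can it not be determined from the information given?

The first change alone would make β increase; the second alone would make β decrease. Which effect dominates depends on the magnitudes, which are not given.
Since power = 1 − β, the effect on power is likewise indeterminate.

Cannot be determined from the information given.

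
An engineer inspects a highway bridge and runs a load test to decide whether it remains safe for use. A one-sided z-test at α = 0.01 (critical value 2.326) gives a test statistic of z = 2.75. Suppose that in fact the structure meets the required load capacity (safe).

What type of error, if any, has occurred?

Type I error

The conventional null hypothesis is that the structure meets the required load capacity (safe).
Since z = 2.75 > z* = 2.326, H₀ is rejected.
H₀ is true (actually the structure meets the required load capacity (safe)).
Rejecting a true H₀ is a Type I error.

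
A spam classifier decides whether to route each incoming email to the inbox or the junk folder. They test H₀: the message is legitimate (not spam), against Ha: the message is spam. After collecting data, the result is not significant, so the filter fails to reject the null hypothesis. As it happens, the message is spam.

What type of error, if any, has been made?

H₀ was not rejected, but H₀ is actually false.
Failing to reject a false null hypothesis is a Type II error (false negative).

Type II error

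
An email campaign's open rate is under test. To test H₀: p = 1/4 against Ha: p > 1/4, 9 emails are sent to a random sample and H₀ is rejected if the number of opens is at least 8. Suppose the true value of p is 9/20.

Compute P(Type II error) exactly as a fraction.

Under the alternative p = 9/20, K ~ Binomial(9, 9/20); β is the probability the test does not reject, P(K < 8).
Adding the binomial probabilities P(K=0)+…+P(K=7) at p = 9/20 gives 126837738533/128000000000.

126837738533/128000000000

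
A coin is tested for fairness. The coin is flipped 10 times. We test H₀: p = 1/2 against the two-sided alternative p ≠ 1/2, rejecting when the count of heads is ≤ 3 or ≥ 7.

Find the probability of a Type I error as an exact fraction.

The significance level is the null-hypothesis probability of the rejection region {≤3} ∪ {≥7}.
By symmetry, α = 2·P(X ≤ 3) = 2·(1 + 10 + 45 + 120)/1024 = 352/1024 = 11/32.

11/32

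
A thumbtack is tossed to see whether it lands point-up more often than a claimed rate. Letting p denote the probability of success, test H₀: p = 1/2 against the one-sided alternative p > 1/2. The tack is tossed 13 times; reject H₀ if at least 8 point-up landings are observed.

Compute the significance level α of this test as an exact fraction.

The Type I error probability is α = P(S ≥ 8) computed under H₀, where S ~ Binomial(13, 1/2).
That's C(13,8) + C(13,9) + C(13,10) + C(13,11) + C(13,12) + C(13,13) over 2^13, i.e. (1287 + 715 + 286 + 78 + 13 + 1)/8192 = 2380/8192 = 595/2048.

595/2048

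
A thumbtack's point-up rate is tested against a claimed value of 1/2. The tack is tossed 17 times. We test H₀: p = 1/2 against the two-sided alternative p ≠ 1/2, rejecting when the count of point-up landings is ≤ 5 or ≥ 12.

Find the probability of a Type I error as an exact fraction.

4701/32768

Under H₀, Y ~ Binomial(17, 1/2); α is the probability of landing in either tail, P(Y ≤ 5) + P(Y ≥ 12).
By symmetry, α = 2·P(Y ≤ 5) = 2·(1 + 17 + 136 + 680 + 2380 + 6188)/131072 = 18804/131072 = 4701/32768.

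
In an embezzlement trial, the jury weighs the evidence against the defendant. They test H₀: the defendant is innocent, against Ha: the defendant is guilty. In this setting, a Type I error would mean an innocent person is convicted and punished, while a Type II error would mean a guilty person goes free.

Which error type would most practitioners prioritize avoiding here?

The Type I consequence (an innocent person is convicted and punished) is more severe than the Type II consequence (a guilty person goes free).

Type I error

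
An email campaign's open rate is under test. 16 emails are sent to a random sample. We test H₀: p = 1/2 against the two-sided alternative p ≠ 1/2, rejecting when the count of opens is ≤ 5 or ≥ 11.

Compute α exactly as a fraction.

The significance level is the null-hypothesis probability of the rejection region {≤5} ∪ {≥11}.
By symmetry, α = 2·P(Y ≤ 5) = 2·(1 + 16 + 120 + 560 + 1820 + 4368)/65536 = 13770/65536 = 6885/32768.

6885/32768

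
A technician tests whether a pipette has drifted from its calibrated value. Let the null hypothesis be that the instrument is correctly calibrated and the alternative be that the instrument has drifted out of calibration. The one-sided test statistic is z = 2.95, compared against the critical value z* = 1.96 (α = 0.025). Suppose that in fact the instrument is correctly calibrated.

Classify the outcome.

Since z = 2.95 > z* = 1.96, H₀ is rejected.
H₀ is true (actually the instrument is correctly calibrated).
Rejecting a true H₀ is a Type I error.

Type I error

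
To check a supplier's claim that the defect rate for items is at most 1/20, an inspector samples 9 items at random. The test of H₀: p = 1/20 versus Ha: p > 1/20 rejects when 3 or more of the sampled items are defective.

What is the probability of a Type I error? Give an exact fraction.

535106531/64000000000

α = P(reject H₀ | H₀ true) = P(K ≥ 3 | p = 1/20), K ~ Binomial(9, 1/20).
Computing the lower-tail complement: 1 − 63464893469/64000000000 = 535106531/64000000000.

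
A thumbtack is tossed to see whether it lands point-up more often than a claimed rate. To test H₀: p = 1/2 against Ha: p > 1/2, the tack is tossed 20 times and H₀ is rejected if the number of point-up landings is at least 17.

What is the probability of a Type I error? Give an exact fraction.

Under H₀, S ~ Binomial(20, 1/2), and α = P(S ≥ 17).
Summing the upper tail: (1140 + 190 + 20 + 1) / 2^20 = 1351/1048576.

1351/1048576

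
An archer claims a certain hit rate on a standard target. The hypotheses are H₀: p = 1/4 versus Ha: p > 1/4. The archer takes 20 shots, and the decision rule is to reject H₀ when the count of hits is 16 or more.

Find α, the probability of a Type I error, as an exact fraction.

α = P(reject H₀ | H₀ true) = P(X ≥ 16 | p = 1/4), with X ~ Binomial(20, 1/4).
Summing C(20,j)(1/4)^j(3/4)^{20−j} for j = 16,…,20 gives 106249/274877906944.

106249/274877906944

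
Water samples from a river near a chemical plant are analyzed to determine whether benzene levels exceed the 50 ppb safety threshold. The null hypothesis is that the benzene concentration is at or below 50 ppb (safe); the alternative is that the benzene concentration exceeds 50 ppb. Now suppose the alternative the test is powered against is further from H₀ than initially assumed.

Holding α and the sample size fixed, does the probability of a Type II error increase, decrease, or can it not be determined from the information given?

It decreases.

The further the true parameter sits from the null value, the more of the Ha sampling distribution falls in the rejection region.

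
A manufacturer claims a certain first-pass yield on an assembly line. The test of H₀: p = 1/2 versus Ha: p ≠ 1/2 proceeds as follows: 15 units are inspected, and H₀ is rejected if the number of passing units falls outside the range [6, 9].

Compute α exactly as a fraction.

309/1024

α = P(S ≤ 5 or S ≥ 10 | p = 1/2), S ~ Binomial(15, 1/2).
Each tail has probability (1 + 15 + 105 + 455 + 1365 + 3003)/32768; doubling gives α = 9888/32768 = 309/1024.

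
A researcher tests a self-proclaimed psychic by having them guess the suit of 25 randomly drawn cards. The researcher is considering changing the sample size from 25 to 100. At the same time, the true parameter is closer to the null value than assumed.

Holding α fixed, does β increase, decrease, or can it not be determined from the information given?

Cannot be determined from the information given.

The first change alone would make β decrease; the second alone would make β increase. Which effect dominates depends on the magnitudes, which are not given.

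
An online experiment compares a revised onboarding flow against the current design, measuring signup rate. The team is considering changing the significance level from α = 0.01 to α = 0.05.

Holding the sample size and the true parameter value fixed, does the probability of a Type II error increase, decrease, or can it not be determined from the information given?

A larger α widens the rejection region, so when the alternative is true more outcomes lead to rejection — failing to reject becomes less likely.

It decreases.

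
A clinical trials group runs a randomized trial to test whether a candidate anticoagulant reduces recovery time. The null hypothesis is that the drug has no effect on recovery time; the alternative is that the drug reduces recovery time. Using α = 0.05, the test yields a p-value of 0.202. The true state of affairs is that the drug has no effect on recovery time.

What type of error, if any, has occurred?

Since p = 0.202 ≥ α = 0.05, H₀ is not rejected.
H₀ is true (actually the drug has no effect on recovery time).
The decision matches the true state — no error.

No error (correct decision).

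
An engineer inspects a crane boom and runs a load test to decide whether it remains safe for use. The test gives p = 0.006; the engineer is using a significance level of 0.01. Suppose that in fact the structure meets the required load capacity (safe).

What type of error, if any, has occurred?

The conventional null hypothesis is that the structure meets the required load capacity (safe).
Since p = 0.006 < α = 0.01, H₀ is rejected.
H₀ is true (actually the structure meets the required load capacity (safe)).
Rejecting a true H₀ is a Type I error.

Type I error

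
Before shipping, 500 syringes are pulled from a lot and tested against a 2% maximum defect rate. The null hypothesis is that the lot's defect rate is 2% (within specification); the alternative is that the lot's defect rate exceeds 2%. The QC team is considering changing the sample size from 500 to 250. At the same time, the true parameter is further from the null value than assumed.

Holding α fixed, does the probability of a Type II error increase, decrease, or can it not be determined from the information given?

The first change alone would make β increase; the second alone would make β decrease. Which effect dominates depends on the magnitudes, which are not given.

Cannot be determined from the information given.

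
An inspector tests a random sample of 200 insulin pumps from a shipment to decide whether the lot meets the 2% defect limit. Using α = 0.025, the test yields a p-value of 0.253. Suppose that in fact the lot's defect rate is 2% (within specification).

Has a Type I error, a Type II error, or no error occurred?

Neither — the decision is correct.

The conventional null hypothesis is that the lot's defect rate is 2% (within specification).
Since p = 0.253 ≥ α = 0.025, H₀ is not rejected.
H₀ is true (actually the lot's defect rate is 2% (within specification)).
The decision matches the true state — no error.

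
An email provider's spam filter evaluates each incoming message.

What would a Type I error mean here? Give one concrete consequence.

A Type I error would mean concluding that the message is spam when in fact the message is legitimate (not spam). Consequence: a legitimate email — possibly an important one — is hidden in the spam folder.

With the conventional null hypothesis that the message is legitimate (not spam):
A Type I error is rejecting H₀ when H₀ is true.
Here that means sending the message to the spam folder when actually the message is legitimate (not spam).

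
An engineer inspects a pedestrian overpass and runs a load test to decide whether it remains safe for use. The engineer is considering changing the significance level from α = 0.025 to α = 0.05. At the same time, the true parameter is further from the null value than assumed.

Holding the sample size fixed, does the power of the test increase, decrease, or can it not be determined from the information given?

It increases.

With a larger α the critical value moves toward the center, so more of the Ha sampling distribution lies in the rejection region. A bigger departure from H₀ is easier for the test to detect, so it fails to reject less often. Both changes push β in the same direction.
Since power = 1 − β and β decreases, power increases.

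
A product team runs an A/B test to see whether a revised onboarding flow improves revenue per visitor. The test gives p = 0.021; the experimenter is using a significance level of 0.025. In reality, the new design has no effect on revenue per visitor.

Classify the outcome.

Type I error

The conventional null hypothesis is that the new design has no effect on revenue per visitor.
Since p = 0.021 < α = 0.025, H₀ is rejected.
H₀ is true (actually the new design has no effect on revenue per visitor).
Rejecting a true H₀ is a Type I error.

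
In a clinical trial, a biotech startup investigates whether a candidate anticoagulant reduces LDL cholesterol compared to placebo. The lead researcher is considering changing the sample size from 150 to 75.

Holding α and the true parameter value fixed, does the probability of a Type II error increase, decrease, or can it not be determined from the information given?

With less data the test statistic is noisier; under Ha, more outcomes land inside the acceptance region.

It increases.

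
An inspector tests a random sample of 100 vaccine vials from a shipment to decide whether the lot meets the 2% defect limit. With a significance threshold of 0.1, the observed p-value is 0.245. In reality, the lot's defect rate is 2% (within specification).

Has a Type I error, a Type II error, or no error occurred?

The conventional null hypothesis is that the lot's defect rate is 2% (within specification).
Since p = 0.245 ≥ α = 0.1, H₀ is not rejected.
H₀ is true (actually the lot's defect rate is 2% (within specification)).
The decision matches the true state — no error.

No error (correct decision).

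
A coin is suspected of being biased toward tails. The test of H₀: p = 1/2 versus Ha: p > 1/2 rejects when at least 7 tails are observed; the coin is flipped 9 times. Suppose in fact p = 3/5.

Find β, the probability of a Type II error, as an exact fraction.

1500416/1953125

A Type II error is failing to reject when Ha holds: with p = 3/5, β = P(X ≤ 6).
Summing C(9,j)·(3/5)^j·(2/5)^{9-j} for j = 0..6 gives 1500416/1953125.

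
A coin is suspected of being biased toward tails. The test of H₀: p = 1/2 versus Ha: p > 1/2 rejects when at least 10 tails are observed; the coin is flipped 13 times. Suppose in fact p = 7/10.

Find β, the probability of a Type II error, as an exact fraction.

β = P(fail to reject H₀ | Ha true) = P(Y ≤ 9 | p = 7/10), Y ~ Binomial(13, 7/10).
Summing C(13,j)·(7/10)^j·(3/10)^{13-j} for j = 0..9 gives 579394354239/1000000000000.

579394354239/1000000000000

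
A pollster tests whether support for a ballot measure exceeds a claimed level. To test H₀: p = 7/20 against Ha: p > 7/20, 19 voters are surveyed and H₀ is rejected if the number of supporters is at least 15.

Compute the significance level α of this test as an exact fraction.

30172619187361172599/262144000000000000000000

α = P(reject H₀ | H₀ true) = P(K ≥ 15 | p = 7/20), with K ~ Binomial(19, 7/20).
Summing C(19,j)(7/20)^j(13/20)^{19−j} for j = 15,…,19 gives 30172619187361172599/262144000000000000000000.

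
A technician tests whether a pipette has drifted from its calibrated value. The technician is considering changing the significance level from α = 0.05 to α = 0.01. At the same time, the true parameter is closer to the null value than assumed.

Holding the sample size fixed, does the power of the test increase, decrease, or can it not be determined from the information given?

A smaller α moves the rejection region further into the tail. With the alternative true, more outcomes now fall outside the rejection region, so failing to reject becomes more likely. When the true parameter is near the null value, the test has a harder time distinguishing Ha from H₀. Both changes push β in the same direction.
Since power = 1 − β and β increases, power decreases.

It decreases.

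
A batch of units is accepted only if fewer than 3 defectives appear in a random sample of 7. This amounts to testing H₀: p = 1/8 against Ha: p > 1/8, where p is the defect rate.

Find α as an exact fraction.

The significance level is the probability, assuming p = 1/8, of seeing 3 or more defectives in 7 draws.
α = 1 − P(Y ≤ 2) = 1 − 2000033/2097152 = 97119/2097152.

97119/2097152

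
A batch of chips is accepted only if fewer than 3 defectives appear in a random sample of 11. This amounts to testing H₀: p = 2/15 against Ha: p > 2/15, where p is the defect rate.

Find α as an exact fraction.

2209953752/12814453125

Under H₀, Y ~ Binomial(11, 2/15); the Type I error rate is P(Y ≥ 3).
α = 1 − P(Y ≤ 2) = 1 − 10604499373/12814453125 = 2209953752/12814453125.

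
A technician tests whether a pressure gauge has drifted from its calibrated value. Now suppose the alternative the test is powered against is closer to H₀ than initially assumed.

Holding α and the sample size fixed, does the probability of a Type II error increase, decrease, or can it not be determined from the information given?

A smaller departure from H₀ means the test statistic under Ha is distributed closer to where it would be under H₀; rejection becomes less likely.

It increases.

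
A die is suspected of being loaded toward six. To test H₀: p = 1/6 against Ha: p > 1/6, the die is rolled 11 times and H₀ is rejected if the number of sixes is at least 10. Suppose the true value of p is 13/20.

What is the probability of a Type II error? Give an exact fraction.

Under the alternative p = 13/20, S ~ Binomial(11, 13/20); β is the probability the test does not reject, P(S < 10).
Equivalently, β = 1 − P(S ≥ 10) = 19239273573359/20480000000000.

19239273573359/20480000000000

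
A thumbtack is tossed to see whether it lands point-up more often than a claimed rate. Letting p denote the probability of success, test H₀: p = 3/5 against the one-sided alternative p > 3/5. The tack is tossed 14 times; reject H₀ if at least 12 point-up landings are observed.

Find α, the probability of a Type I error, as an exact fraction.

α = P(reject H₀ | H₀ true) = P(S ≥ 12 | p = 3/5), with S ~ Binomial(14, 3/5).
P(S ≥ 12) = Σ_{j=12}^{14} C(14,j)·(3/5)^j·(2/5)^{14-j} = 242868537/6103515625.

242868537/6103515625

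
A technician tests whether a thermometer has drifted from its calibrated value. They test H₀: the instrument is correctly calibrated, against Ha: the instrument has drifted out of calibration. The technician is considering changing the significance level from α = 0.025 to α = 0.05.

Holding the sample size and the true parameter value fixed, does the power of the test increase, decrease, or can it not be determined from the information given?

With a larger α the critical value moves toward the center, so more of the Ha sampling distribution lies in the rejection region.
Since power = 1 − β and β decreases, power increases.

It increases.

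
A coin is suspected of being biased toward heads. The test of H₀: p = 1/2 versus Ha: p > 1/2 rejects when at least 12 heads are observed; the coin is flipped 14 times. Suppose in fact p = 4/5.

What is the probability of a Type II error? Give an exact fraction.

A Type II error is failing to reject when Ha holds: with p = 4/5, β = P(Y ≤ 11).
Equivalently, β = 1 − P(Y ≥ 12) = 3368829417/6103515625.

3368829417/6103515625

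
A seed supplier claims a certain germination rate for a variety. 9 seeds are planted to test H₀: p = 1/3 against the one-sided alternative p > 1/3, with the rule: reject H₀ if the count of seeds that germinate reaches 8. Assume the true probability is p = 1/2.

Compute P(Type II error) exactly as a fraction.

251/256

Under the alternative p = 1/2, X ~ Binomial(9, 1/2); β is the probability the test does not reject, P(X < 8).
Adding the binomial probabilities P(X=0)+…+P(X=7) at p = 1/2 gives 251/256.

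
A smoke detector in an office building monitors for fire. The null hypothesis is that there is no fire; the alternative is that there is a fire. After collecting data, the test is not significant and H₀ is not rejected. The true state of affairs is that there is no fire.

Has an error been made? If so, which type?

No error (correct decision).

The test retained a true H₀ — the decision matches the true state.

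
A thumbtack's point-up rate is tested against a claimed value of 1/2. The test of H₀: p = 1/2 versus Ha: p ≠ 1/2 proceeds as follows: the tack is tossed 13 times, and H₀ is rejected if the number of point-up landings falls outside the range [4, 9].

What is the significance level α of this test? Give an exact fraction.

189/2048

α = P(S ≤ 3 or S ≥ 10 | p = 1/2), S ~ Binomial(13, 1/2).
The two tails are symmetric, so α = 2·(1 + 13 + 78 + 286)/2^13 = 756/8192 = 189/2048.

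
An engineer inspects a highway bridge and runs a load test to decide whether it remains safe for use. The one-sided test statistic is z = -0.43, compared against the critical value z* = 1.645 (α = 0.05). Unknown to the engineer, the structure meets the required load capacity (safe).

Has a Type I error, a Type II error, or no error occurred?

The conventional null hypothesis is that the structure meets the required load capacity (safe).
Since z = -0.43 ≤ z* = 1.645, H₀ is not rejected.
H₀ is true (actually the structure meets the required load capacity (safe)).
The decision matches the true state — no error.

No error — this is a correct decision.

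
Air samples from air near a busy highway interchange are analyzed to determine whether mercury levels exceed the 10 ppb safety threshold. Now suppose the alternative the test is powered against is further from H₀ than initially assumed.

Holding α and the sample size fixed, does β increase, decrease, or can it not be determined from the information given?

The further the true parameter sits from the null value, the more of the Ha sampling distribution falls in the rejection region.

It decreases.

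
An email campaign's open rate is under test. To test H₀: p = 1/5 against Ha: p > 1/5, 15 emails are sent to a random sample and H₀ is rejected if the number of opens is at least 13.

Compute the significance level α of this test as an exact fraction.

Under H₀, Y ~ Binomial(15, 1/5), and α = P(Y ≥ 13).
P(Y ≥ 13) = Σ_{j=13}^{15} C(15,j)·(1/5)^j·(4/5)^{15-j} = 1741/30517578125.

1741/30517578125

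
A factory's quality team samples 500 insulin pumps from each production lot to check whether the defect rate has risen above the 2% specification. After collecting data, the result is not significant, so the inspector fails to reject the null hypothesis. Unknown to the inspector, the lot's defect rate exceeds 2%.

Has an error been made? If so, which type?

The conventional null hypothesis here is that the lot's defect rate is 2% (within specification).
H₀ was not rejected, but H₀ is actually false.
Failing to reject a false null hypothesis is a Type II error (false negative).

Type II error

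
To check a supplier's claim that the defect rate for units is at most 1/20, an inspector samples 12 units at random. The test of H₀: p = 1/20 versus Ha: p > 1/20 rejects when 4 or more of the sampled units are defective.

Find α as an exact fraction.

The significance level is the probability, assuming p = 1/20, of seeing 4 or more defectives in 12 draws.
α = 1 − P(K ≤ 3) = 1 − 817367938474207/819200000000000 = 1832061525793/819200000000000.

1832061525793/819200000000000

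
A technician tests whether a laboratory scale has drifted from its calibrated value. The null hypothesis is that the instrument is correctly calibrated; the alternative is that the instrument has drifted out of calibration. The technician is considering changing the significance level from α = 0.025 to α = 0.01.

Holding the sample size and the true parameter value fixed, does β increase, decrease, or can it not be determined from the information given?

A smaller α moves the rejection region further into the tail. With the alternative true, more outcomes now fall outside the rejection region, so failing to reject becomes more likely.

It increases.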